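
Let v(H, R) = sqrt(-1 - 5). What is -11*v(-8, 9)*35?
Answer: -385*I*sqrt(6) ≈ -943.05*I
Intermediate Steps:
v(H, R) = I*sqrt(6) (v(H, R) = sqrt(-6) = I*sqrt(6))
-11*v(-8, 9)*35 = -11*I*sqrt(6)*35 = -385*I*sqrt(6)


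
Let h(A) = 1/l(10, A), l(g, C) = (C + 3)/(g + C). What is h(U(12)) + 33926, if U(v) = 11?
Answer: 67855/2 ≈ 33928.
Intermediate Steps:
l(g, C) = (3 + C)/(C + g)
h(A) = (10 + A)/(3 + A) (h(A) = 1/((3 + A)/(A + 10)) = 1/((3 + A)/(10 + A)) = (10 + A)/(3 + A))
h(U(12)) + 33926 = (10 + 11)/(3 + 11) + 33926 = 21/14 + 33926 = (1/14)*21 + 33926 = 3/2 + 33926 = 67855/2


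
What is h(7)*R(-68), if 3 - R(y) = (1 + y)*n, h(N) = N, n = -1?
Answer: -448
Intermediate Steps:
R(y) = 4 + y (R(y) = 3 - (1 + y)*(-1) = 3 - (-1 - y) = 3 + (1 + y) = 4 + y)
h(7)*R(-68) = 7*(4 - 68) = 7*(-64) = -448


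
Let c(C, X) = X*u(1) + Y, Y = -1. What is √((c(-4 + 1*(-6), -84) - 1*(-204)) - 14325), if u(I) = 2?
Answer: I*√14290 ≈ 119.54*I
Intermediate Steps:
c(C, X) = -1 + 2*X (c(C, X) = X*2 - 1 = 2*X - 1 = -1 + 2*X)
√((c(-4 + 1*(-6), -84) - 1*(-204)) - 14325) = √(((-1 + 2*(-84)) - 1*(-204)) - 14325) = √(((-1 - 168) + 204) - 14325) = √((-169 + 204) - 14325) = √(35 - 14325) = √(-14290) = I*√14290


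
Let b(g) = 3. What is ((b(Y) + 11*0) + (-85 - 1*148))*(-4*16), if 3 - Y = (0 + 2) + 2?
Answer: 14720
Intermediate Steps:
Y = -1 (Y = 3 - ((0 + 2) + 2) = 3 - (2 + 2) = 3 - 1*4 = 3 - 4 = -1)
((b(Y) + 11*0) + (-85 - 1*148))*(-4*16) = ((3 + 11*0) + (-85 - 1*148))*(-4*16) = ((3 + 0) + (-85 - 148))*(-64) = (3 - 233)*(-64) = -230*(-64) = 14720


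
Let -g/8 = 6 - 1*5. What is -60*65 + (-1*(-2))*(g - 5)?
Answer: -3926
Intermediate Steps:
g = -8 (g = -8*(6 - 1*5) = -8*(6 - 5) = -8*1 = -8)
-60*65 + (-1*(-2))*(g - 5) = -60*65 + (-1*(-2))*(-8 - 5) = -3900 + 2*(-13) = -3900 - 26 = -3926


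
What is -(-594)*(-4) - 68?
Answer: -2444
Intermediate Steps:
-(-594)*(-4) - 68 = -66*36 - 68 = -2376 - 68 = -2444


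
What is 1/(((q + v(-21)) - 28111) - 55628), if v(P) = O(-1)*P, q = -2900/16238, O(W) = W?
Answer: -8119/679707892 ≈ -1.1945e-5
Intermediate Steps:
q = -1450/8119 (q = -2900*1/16238 = -1450/8119 ≈ -0.17859)
v(P) = -P
1/(((q + v(-21)) - 28111) - 55628) = 1/(((-1450/8119 - 1*(-21)) - 28111) - 55628) = 1/(((-1450/8119 + 21) - 28111) - 55628) = 1/((169049/8119 - 28111) - 55628) = 1/(-228064160/8119 - 55628) = 1/(-679707892/8119) = -8119/679707892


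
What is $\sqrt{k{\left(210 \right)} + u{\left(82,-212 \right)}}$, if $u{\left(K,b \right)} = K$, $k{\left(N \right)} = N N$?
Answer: $\sqrt{44182} \approx 210.2$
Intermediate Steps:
$k{\left(N \right)} = N^{2}$
$\sqrt{k{\left(210 \right)} + u{\left(82,-212 \right)}} = \sqrt{210^{2} + 82} = \sqrt{44100 + 82} = \sqrt{44182}$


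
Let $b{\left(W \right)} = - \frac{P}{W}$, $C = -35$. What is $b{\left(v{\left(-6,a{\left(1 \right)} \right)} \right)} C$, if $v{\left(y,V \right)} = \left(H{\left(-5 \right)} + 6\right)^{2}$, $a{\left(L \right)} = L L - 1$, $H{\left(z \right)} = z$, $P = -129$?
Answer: $-4515$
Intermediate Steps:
$a{\left(L \right)} = -1 + L^{2}$ ($a{\left(L \right)} = L^{2} - 1 = -1 + L^{2}$)
$v{\left(y,V \right)} = 1$ ($v{\left(y,V \right)} = \left(-5 + 6\right)^{2} = 1^{2} = 1$)
$b{\left(W \right)} = \frac{129}{W}$ ($b{\left(W \right)} = - \frac{-129}{W} = \frac{129}{W}$)
$b{\left(v{\left(-6,a{\left(1 \right)} \right)} \right)} C = \frac{129}{1} \left(-35\right) = 129 \cdot 1 \left(-35\right) = 129 \left(-35\right) = -4515$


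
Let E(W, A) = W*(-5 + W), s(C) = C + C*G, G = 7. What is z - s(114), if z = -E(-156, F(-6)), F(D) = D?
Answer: -26028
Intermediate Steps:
s(C) = 8*C (s(C) = C + C*7 = C + 7*C = 8*C)
z = -25116 (z = -(-156)*(-5 - 156) = -(-156)*(-161) = -1*25116 = -25116)
z - s(114) = -25116 - 8*114 = -25116 - 1*912 = -25116 - 912 = -26028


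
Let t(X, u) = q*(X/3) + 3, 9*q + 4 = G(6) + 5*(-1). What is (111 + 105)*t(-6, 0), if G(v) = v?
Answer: 792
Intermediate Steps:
q = -⅓ (q = -4/9 + (6 + 5*(-1))/9 = -4/9 + (6 - 5)/9 = -4/9 + (⅑)*1 = -4/9 + ⅑ = -⅓ ≈ -0.33333)
t(X, u) = 3 - X/9 (t(X, u) = -X/(3*3) + 3 = -X/9 + 3 = 3 - X/9)
(111 + 105)*t(-6, 0) = (111 + 105)*(3 - ⅑*(-6)) = 216*(3 + ⅔) = 216*(11/3) = 792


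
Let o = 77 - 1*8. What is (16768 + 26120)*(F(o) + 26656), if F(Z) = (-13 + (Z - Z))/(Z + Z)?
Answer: 26294025220/23 ≈ 1.1432e+9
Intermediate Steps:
o = 69 (o = 77 - 8 = 69)
F(Z) = -13/(2*Z) (F(Z) = (-13 + 0)/((2*Z)) = -13/(2*Z))
(16768 + 26120)*(F(o) + 26656) = (16768 + 26120)*(-13/2/69 + 26656) = 42888*(-13/2*1/69 + 26656) = 42888*(-13/138 + 26656) = 42888*(3678515/138) = 26294025220/23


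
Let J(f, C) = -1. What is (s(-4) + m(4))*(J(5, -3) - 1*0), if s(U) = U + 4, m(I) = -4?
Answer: 4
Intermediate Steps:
s(U) = 4 + U
(s(-4) + m(4))*(J(5, -3) - 1*0) = ((4 - 4) - 4)*(-1 - 1*0) = (0 - 4)*(-1 + 0) = -4*(-1) = 4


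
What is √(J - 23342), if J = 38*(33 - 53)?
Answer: 3*I*√2678 ≈ 155.25*I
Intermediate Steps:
J = -760 (J = 38*(-20) = -760)
√(J - 23342) = √(-760 - 23342) = √(-24102) = 3*I*√2678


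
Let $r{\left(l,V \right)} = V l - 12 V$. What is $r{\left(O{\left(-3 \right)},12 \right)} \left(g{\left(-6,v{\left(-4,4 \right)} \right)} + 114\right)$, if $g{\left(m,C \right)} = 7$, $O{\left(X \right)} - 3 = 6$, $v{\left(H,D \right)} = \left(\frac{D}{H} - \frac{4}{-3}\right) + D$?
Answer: $-4356$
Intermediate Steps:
$v{\left(H,D \right)} = \frac{4}{3} + D + \frac{D}{H}$ ($v{\left(H,D \right)} = \left(\frac{D}{H} - - \frac{4}{3}\right) + D = \left(\frac{D}{H} + \frac{4}{3}\right) + D = \left(\frac{4}{3} + \frac{D}{H}\right) + D = \frac{4}{3} + D + \frac{D}{H}$)
$O{\left(X \right)} = 9$ ($O{\left(X \right)} = 3 + 6 = 9$)
$r{\left(l,V \right)} = - 12 V + V l$
$r{\left(O{\left(-3 \right)},12 \right)} \left(g{\left(-6,v{\left(-4,4 \right)} \right)} + 114\right) = 12 \left(-12 + 9\right) \left(7 + 114\right) = 12 \left(-3\right) 121 = \left(-36\right) 121 = -4356$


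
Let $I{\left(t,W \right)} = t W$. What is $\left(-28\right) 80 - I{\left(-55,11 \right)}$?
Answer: $-1635$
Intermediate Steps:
$I{\left(t,W \right)} = W t$
$\left(-28\right) 80 - I{\left(-55,11 \right)} = \left(-28\right) 80 - 11 \left(-55\right) = -2240 - -605 = -2240 + 605 = -1635$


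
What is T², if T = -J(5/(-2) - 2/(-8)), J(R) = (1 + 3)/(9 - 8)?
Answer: 16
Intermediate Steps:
J(R) = 4 (J(R) = 4/1 = 4*1 = 4)
T = -4 (T = -1*4 = -4)
T² = (-4)² = 16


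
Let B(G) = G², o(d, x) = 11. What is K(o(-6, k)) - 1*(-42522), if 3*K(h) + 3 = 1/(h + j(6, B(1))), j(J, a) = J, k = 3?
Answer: 2168572/51 ≈ 42521.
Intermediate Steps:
K(h) = -1 + 1/(3*(6 + h)) (K(h) = -1 + 1/(3*(h + 6)) = -1 + 1/(3*(6 + h)))
K(o(-6, k)) - 1*(-42522) = (-17/3 - 1*11)/(6 + 11) - 1*(-42522) = (-17/3 - 11)/17 + 42522 = (1/17)*(-50/3) + 42522 = -50/51 + 42522 = 2168572/51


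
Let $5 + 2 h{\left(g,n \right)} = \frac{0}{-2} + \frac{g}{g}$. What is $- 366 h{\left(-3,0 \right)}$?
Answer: $732$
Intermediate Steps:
$h{\left(g,n \right)} = -2$ ($h{\left(g,n \right)} = - \frac{5}{2} + \frac{\frac{0}{-2} + \frac{g}{g}}{2} = - \frac{5}{2} + \frac{0 \left(- \frac{1}{2}\right) + 1}{2} = - \frac{5}{2} + \frac{0 + 1}{2} = - \frac{5}{2} + \frac{1}{2} \cdot 1 = - \frac{5}{2} + \frac{1}{2} = -2$)
$- 366 h{\left(-3,0 \right)} = \left(-366\right) \left(-2\right) = 732$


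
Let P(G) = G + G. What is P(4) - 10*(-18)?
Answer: 188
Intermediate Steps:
P(G) = 2*G
P(4) - 10*(-18) = 2*4 - 10*(-18) = 8 + 180 = 188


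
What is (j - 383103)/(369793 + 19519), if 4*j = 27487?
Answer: -1504925/1557248 ≈ -0.96640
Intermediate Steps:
j = 27487/4 (j = (1/4)*27487 = 27487/4 ≈ 6871.8)
(j - 383103)/(369793 + 19519) = (27487/4 - 383103)/(369793 + 19519) = -1504925/4/389312 = -1504925/4*1/389312 = -1504925/1557248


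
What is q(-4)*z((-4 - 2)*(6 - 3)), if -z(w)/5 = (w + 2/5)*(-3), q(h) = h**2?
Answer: -4224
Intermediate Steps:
z(w) = 6 + 15*w (z(w) = -5*(w + 2/5)*(-3) = -5*(2/5 + w)*(-3) = -5*(-6/5 - 3*w) = 6 + 15*w)
q(-4)*z((-4 - 2)*(6 - 3)) = (-4)**2*(6 + 15*((-4 - 2)*(6 - 3))) = 16*(6 + 15*(-6*3)) = 16*(6 + 15*(-18)) = 16*(6 - 270) = 16*(-264) = -4224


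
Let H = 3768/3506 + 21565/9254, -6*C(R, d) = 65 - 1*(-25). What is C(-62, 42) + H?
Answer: -188095949/16222262 ≈ -11.595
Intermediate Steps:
C(R, d) = -15 (C(R, d) = -(65 - 1*(-25))/6 = -(65 + 25)/6 = -⅙*90 = -15)
H = 55237981/16222262 (H = 3768*(1/3506) + 21565*(1/9254) = 1884/1753 + 21565/9254 = 55237981/16222262 ≈ 3.4051)
C(-62, 42) + H = -15 + 55237981/16222262 = -188095949/16222262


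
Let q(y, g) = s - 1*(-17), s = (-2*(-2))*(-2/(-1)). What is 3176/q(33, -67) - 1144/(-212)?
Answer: 175478/1325 ≈ 132.44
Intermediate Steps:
s = 8 (s = 4*(-2*(-1)) = 4*2 = 8)
q(y, g) = 25 (q(y, g) = 8 - 1*(-17) = 8 + 17 = 25)
3176/q(33, -67) - 1144/(-212) = 3176/25 - 1144/(-212) = 3176*(1/25) - 1144*(-1/212) = 3176/25 + 286/53 = 175478/1325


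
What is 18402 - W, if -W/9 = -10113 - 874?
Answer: -80481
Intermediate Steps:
W = 98883 (W = -9*(-10113 - 874) = -9*(-10987) = 98883)
18402 - W = 18402 - 1*98883 = 18402 - 98883 = -80481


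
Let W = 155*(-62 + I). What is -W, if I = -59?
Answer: 18755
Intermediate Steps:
W = -18755 (W = 155*(-62 - 59) = 155*(-121) = -18755)
-W = -1*(-18755) = 18755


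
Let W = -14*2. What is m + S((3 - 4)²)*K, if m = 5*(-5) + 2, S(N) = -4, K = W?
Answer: 89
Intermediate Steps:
W = -28
K = -28
m = -23 (m = -25 + 2 = -23)
m + S((3 - 4)²)*K = -23 - 4*(-28) = -23 + 112 = 89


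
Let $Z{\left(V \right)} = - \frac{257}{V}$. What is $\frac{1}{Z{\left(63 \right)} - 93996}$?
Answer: $- \frac{63}{5922005} \approx -1.0638 \cdot 10^{-5}$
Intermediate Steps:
$\frac{1}{Z{\left(63 \right)} - 93996} = \frac{1}{- \frac{257}{63} - 93996} = \frac{1}{- \frac{5922005}{63}} = - \frac{63}{5922005}$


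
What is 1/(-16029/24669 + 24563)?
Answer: 2741/67325402 ≈ 4.0713e-5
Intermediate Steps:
1/(-16029/24669 + 24563) = 1/(-16029*1/24669 + 24563) = 1/(-1781/2741 + 24563) = 1/(67325402/2741) = 2741/67325402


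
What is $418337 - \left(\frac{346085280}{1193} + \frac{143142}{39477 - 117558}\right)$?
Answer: $\frac{3981947459349}{31050211} \approx 1.2824 \cdot 10^{5}$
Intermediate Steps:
$418337 - \left(\frac{346085280}{1193} + \frac{143142}{39477 - 117558}\right) = 418337 + \left(\frac{214560}{- \frac{1193}{1613}} - \frac{143142}{-78081}\right) = 418337 + \left(214560 \left(- \frac{1613}{1193}\right) - - \frac{47714}{26027}\right) = 418337 + \left(- \frac{346085280}{1193} + \frac{47714}{26027}\right) = 418337 - \frac{9007504659758}{31050211} = \frac{3981947459349}{31050211}$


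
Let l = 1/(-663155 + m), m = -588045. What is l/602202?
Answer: -1/753475142400 ≈ -1.3272e-12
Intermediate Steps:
l = -1/1251200 (l = 1/(-663155 - 588045) = 1/(-1251200) = -1/1251200 ≈ -7.9923e-7)
l/602202 = -1/1251200/602202 = -1/1251200*1/602202 = -1/753475142400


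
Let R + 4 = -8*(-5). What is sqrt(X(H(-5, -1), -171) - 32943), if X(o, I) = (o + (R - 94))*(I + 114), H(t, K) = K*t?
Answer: I*sqrt(29922) ≈ 172.98*I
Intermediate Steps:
R = 36 (R = -4 - 8*(-5) = -4 + 40 = 36)
X(o, I) = (-58 + o)*(114 + I) (X(o, I) = (o + (36 - 94))*(I + 114) = (o - 58)*(114 + I) = (-58 + o)*(114 + I))
sqrt(X(H(-5, -1), -171) - 32943) = sqrt((-6612 - 58*(-171) + 114*(-1*(-5)) - (-171)*(-5)) - 32943) = sqrt((-6612 + 9918 + 114*5 - 171*5) - 32943) = sqrt((-6612 + 9918 + 570 - 855) - 32943) = sqrt(3021 - 32943) = sqrt(-29922) = I*sqrt(29922)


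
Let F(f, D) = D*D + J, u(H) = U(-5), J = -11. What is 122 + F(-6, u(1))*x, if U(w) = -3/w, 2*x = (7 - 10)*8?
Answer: 6242/25 ≈ 249.68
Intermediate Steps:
x = -12 (x = ((7 - 10)*8)/2 = (-3*8)/2 = (½)*(-24) = -12)
u(H) = ⅗ (u(H) = -3/(-5) = -3*(-⅕) = ⅗)
F(f, D) = -11 + D² (F(f, D) = D*D - 11 = D² - 11 = -11 + D²)
122 + F(-6, u(1))*x = 122 + (-11 + (⅗)²)*(-12) = 122 + (-11 + 9/25)*(-12) = 122 - 266/25*(-12) = 122 + 3192/25 = 6242/25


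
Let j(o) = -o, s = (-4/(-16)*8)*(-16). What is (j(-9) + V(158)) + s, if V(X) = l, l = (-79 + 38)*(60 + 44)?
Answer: -4287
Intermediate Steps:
s = -32 (s = (-4*(-1/16)*8)*(-16) = ((1/4)*8)*(-16) = 2*(-16) = -32)
l = -4264 (l = -41*104 = -4264)
V(X) = -4264
(j(-9) + V(158)) + s = (-1*(-9) - 4264) - 32 = (9 - 4264) - 32 = -4255 - 32 = -4287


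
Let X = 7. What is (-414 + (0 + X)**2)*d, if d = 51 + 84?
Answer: -49275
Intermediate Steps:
d = 135
(-414 + (0 + X)**2)*d = (-414 + (0 + 7)**2)*135 = (-414 + 7**2)*135 = (-414 + 49)*135 = -365*135 = -49275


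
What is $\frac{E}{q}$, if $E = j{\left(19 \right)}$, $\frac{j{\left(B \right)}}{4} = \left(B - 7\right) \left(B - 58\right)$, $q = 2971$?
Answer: $- \frac{1872}{2971} \approx -0.63009$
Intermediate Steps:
$j{\left(B \right)} = 4 \left(-58 + B\right) \left(-7 + B\right)$ ($j{\left(B \right)} = 4 \left(B - 7\right) \left(B - 58\right) = 4 \left(-7 + B\right) \left(-58 + B\right) = 4 \left(-58 + B\right) \left(-7 + B\right)$)
$E = -1872$ ($E = 1624 - 4940 + 4 \cdot 19^{2} = 1624 - 4940 + 4 \cdot 361 = 1624 - 4940 + 1444 = -1872$)
$\frac{E}{q} = - \frac{1872}{2971}$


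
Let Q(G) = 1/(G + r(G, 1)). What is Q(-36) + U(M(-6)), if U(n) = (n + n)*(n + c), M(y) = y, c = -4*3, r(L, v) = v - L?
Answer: 217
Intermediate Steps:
c = -12
Q(G) = 1 (Q(G) = 1/(G + (1 - G)) = 1/1 = 1)
U(n) = 2*n*(-12 + n) (U(n) = (n + n)*(n - 12) = (2*n)*(-12 + n) = 2*n*(-12 + n))
Q(-36) + U(M(-6)) = 1 + 2*(-6)*(-12 - 6) = 1 + 2*(-6)*(-18) = 1 + 216 = 217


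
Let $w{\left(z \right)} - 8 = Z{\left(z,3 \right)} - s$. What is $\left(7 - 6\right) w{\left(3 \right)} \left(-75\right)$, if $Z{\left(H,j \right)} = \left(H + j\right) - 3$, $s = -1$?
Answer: $-900$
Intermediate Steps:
$Z{\left(H,j \right)} = -3 + H + j$
$w{\left(z \right)} = 9 + z$ ($w{\left(z \right)} = 8 + \left(\left(-3 + z + 3\right) - -1\right) = 8 + \left(z + 1\right) = 8 + \left(1 + z\right) = 9 + z$)
$\left(7 - 6\right) w{\left(3 \right)} \left(-75\right) = \left(7 - 6\right) \left(9 + 3\right) \left(-75\right) = 1 \cdot 12 \left(-75\right) = 12 \left(-75\right) = -900$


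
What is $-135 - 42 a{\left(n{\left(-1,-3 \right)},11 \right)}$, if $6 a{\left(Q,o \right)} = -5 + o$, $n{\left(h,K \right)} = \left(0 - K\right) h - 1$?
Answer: $-177$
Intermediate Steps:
$n{\left(h,K \right)} = -1 - K h$ ($n{\left(h,K \right)} = - K h - 1 = -1 - K h$)
$a{\left(Q,o \right)} = - \frac{5}{6} + \frac{o}{6}$ ($a{\left(Q,o \right)} = \frac{-5 + o}{6} = - \frac{5}{6} + \frac{o}{6}$)
$-135 - 42 a{\left(n{\left(-1,-3 \right)},11 \right)} = -135 - 42 \left(- \frac{5}{6} + \frac{1}{6} \cdot 11\right) = -135 - 42 \left(- \frac{5}{6} + \frac{11}{6}\right) = -135 - 42 = -177$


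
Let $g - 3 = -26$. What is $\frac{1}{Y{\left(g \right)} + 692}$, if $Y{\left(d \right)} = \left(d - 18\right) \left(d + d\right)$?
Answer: $\frac{1}{2578} \approx 0.0003879$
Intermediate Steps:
$g = -23$ ($g = 3 - 26 = -23$)
$Y{\left(d \right)} = 2 d \left(-18 + d\right)$ ($Y{\left(d \right)} = \left(-18 + d\right) 2 d = 2 d \left(-18 + d\right)$)
$\frac{1}{Y{\left(g \right)} + 692} = \frac{1}{2 \left(-23\right) \left(-18 - 23\right) + 692} = \frac{1}{2 \left(-23\right) \left(-41\right) + 692} = \frac{1}{1886 + 692} = \frac{1}{2578}$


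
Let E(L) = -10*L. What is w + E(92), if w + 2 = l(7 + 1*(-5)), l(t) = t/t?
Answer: -921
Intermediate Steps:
l(t) = 1
w = -1 (w = -2 + 1 = -1)
w + E(92) = -1 - 10*92 = -1 - 920 = -921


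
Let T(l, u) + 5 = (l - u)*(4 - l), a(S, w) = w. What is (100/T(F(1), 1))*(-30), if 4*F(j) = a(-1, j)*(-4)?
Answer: 200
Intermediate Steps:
F(j) = -j (F(j) = (j*(-4))/4 = (-4*j)/4 = -j)
T(l, u) = -5 + (4 - l)*(l - u) (T(l, u) = -5 + (l - u)*(4 - l) = -5 + (4 - l)*(l - u))
(100/T(F(1), 1))*(-30) = (100/(-5 - (-1*1)² - 4*1 + 4*(-1*1) - 1*1*1))*(-30) = (100/(-5 - 1*(-1)² - 4 + 4*(-1) - 1*1))*(-30) = (100/(-5 - 1*1 - 4 - 4 - 1))*(-30) = (100/(-5 - 1 - 4 - 4 - 1))*(-30) = (100/(-15))*(-30) = -1/15*100*(-30) = -20/3*(-30) = 200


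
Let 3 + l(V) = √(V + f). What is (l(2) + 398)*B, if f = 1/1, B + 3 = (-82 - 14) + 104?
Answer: 1975 + 5*√3 ≈ 1983.7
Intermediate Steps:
B = 5 (B = -3 + ((-82 - 14) + 104) = -3 + (-96 + 104) = -3 + 8 = 5)
f = 1
l(V) = -3 + √(1 + V) (l(V) = -3 + √(V + 1) = -3 + √(1 + V))
(l(2) + 398)*B = ((-3 + √(1 + 2)) + 398)*5 = ((-3 + √3) + 398)*5 = (395 + √3)*5 = 1975 + 5*√3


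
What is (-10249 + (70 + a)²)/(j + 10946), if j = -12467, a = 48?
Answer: -1225/507 ≈ -2.4162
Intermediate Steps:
(-10249 + (70 + a)²)/(j + 10946) = (-10249 + (70 + 48)²)/(-12467 + 10946) = (-10249 + 118²)/(-1521) = (-10249 + 13924)*(-1/1521) = 3675*(-1/1521) = -1225/507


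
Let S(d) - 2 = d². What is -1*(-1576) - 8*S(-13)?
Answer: 208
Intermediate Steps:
S(d) = 2 + d²
-1*(-1576) - 8*S(-13) = -1*(-1576) - 8*(2 + (-13)²) = 1576 - 8*(2 + 169) = 1576 - 8*171 = 1576 - 1*1368 = 1576 - 1368 = 208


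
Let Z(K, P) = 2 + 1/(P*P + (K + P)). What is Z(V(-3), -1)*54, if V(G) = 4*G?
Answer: 207/2 ≈ 103.50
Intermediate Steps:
Z(K, P) = 2 + 1/(K + P + P²) (Z(K, P) = 2 + 1/(P² + (K + P)) = 2 + 1/(K + P + P²))
Z(V(-3), -1)*54 = ((1 + 2*(4*(-3)) + 2*(-1) + 2*(-1)²)/(4*(-3) - 1 + (-1)²))*54 = ((1 + 2*(-12) - 2 + 2*1)/(-12 - 1 + 1))*54 = ((1 - 24 - 2 + 2)/(-12))*54 = -1/12*(-23)*54 = (23/12)*54 = 207/2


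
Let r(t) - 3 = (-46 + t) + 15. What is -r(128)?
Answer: -100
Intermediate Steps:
r(t) = -28 + t (r(t) = 3 + ((-46 + t) + 15) = 3 + (-31 + t) = -28 + t)
-r(128) = -(-28 + 128) = -1*100 = -100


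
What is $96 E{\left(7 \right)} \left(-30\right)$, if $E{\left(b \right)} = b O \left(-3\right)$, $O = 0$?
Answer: $0$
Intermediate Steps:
$E{\left(b \right)} = 0$ ($E{\left(b \right)} = b 0 \left(-3\right) = 0 \left(-3\right) = 0$)
$96 E{\left(7 \right)} \left(-30\right) = 96 \cdot 0 \left(-30\right) = 0 \left(-30\right) = 0$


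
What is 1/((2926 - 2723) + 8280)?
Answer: 1/8483 ≈ 0.00011788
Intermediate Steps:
1/((2926 - 2723) + 8280) = 1/(203 + 8280) = 1/8483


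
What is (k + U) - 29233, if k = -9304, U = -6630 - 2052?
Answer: -47219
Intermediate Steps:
U = -8682
(k + U) - 29233 = (-9304 - 8682) - 29233 = -17986 - 29233 = -47219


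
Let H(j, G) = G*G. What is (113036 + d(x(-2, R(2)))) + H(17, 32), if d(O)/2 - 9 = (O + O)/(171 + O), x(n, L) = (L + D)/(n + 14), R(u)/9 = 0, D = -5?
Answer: 233517646/2047 ≈ 1.1408e+5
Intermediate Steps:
R(u) = 0 (R(u) = 9*0 = 0)
x(n, L) = (-5 + L)/(14 + n) (x(n, L) = (L - 5)/(n + 14) = (-5 + L)/(14 + n))
d(O) = 18 + 4*O/(171 + O) (d(O) = 18 + 2*((O + O)/(171 + O)) = 18 + 2*((2*O)/(171 + O)) = 18 + 2*(2*O/(171 + O)) = 18 + 4*O/(171 + O))
H(j, G) = G²
(113036 + d(x(-2, R(2)))) + H(17, 32) = (113036 + 2*(1539 + 11*((-5 + 0)/(14 - 2)))/(171 + (-5 + 0)/(14 - 2))) + 32² = (113036 + 2*(1539 + 11*(-5/12))/(171 - 5/12)) + 1024 = (113036 + 2*(1539 - 55/12)/(2047/12)) + 1024 = (113036 + 2*(12/2047)*(18413/12)) + 1024 = (113036 + 36826/2047) + 1024 = 231421518/2047 + 1024 = 233517646/2047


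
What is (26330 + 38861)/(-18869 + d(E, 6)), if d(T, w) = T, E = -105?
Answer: -65191/18974 ≈ -3.4358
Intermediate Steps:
(26330 + 38861)/(-18869 + d(E, 6)) = (26330 + 38861)/(-18869 - 105) = 65191/(-18974) = 65191*(-1/18974) = -65191/18974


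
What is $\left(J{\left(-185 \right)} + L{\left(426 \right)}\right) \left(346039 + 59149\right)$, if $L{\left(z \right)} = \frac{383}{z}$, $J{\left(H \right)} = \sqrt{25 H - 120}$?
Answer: $\frac{77593502}{213} + 405188 i \sqrt{4745} \approx 3.6429 \cdot 10^{5} + 2.7911 \cdot 10^{7} i$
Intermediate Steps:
$J{\left(H \right)} = \sqrt{-120 + 25 H}$
$\left(J{\left(-185 \right)} + L{\left(426 \right)}\right) \left(346039 + 59149\right) = \left(\sqrt{-120 + 25 \left(-185\right)} + \frac{383}{426}\right) \left(346039 + 59149\right) = \left(\sqrt{-120 - 4625} + 383 \cdot \frac{1}{426}\right) 405188 = \left(\sqrt{-4745} + \frac{383}{426}\right) 405188 = \left(i \sqrt{4745} + \frac{383}{426}\right) 405188 = \left(\frac{383}{426} + i \sqrt{4745}\right) 405188 = \frac{77593502}{213} + 405188 i \sqrt{4745}$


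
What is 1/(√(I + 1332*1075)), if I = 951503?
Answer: √2383403/2383403 ≈ 0.00064774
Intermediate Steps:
1/(√(I + 1332*1075)) = 1/(√(951503 + 1332*1075)) = 1/(√(951503 + 1431900)) = 1/(√2383403) = √2383403/2383403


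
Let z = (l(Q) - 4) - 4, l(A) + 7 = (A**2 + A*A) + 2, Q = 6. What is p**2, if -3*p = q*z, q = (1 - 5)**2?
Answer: 891136/9 ≈ 99015.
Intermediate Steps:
l(A) = -5 + 2*A**2 (l(A) = -7 + ((A**2 + A*A) + 2) = -7 + ((A**2 + A**2) + 2) = -7 + (2*A**2 + 2) = -7 + (2 + 2*A**2) = -5 + 2*A**2)
z = 59 (z = ((-5 + 2*6**2) - 4) - 4 = ((-5 + 2*36) - 4) - 4 = ((-5 + 72) - 4) - 4 = (67 - 4) - 4 = 63 - 4 = 59)
q = 16 (q = (-4)**2 = 16)
p = -944/3 (p = -16*59/3 = -1/3*944 = -944/3 ≈ -314.67)
p**2 = (-944/3)**2 = 891136/9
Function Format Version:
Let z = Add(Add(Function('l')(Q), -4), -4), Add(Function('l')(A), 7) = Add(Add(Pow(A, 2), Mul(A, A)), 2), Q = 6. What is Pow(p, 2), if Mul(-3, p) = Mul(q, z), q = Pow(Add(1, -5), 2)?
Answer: Rational(891136, 9) ≈ 99015.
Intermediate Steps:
Function('l')(A) = Add(-5, Mul(2, Pow(A, 2))) (Function('l')(A) = Add(-7, Add(Add(Pow(A, 2), Mul(A, A)), 2)) = Add(-7, Add(Add(Pow(A, 2), Pow(A, 2)), 2)) = Add(-7, Add(Mul(2, Pow(A, 2)), 2)) = Add(-7, Add(2, Mul(2, Pow(A, 2)))) = Add(-5, Mul(2, Pow(A, 2))))
z = 59 (z = Add(Add(Add(-5, Mul(2, Pow(6, 2))), -4), -4) = Add(Add(Add(-5, Mul(2, 36)), -4), -4) = Add(Add(Add(-5, 72), -4), -4) = Add(Add(67, -4), -4) = Add(63, -4) = 59)
q = 16 (q = Pow(-4, 2) = 16)
p = Rational(-944, 3) (p = Mul(Rational(-1, 3), Mul(16, 59)) = Mul(Rational(-1, 3), 944) = Rational(-944, 3) ≈ -314.67)
Pow(p, 2) = Pow(Rational(-944, 3), 2) = Rational(891136, 9)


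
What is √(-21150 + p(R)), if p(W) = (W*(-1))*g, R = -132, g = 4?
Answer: I*√20622 ≈ 143.6*I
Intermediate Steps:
p(W) = -4*W (p(W) = (W*(-1))*4 = -W*4 = -4*W)
√(-21150 + p(R)) = √(-21150 - 4*(-132)) = √(-21150 + 528) = √(-20622) = I*√20622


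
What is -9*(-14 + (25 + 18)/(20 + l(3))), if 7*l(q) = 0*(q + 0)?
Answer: 2133/20 ≈ 106.65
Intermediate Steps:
l(q) = 0 (l(q) = (0*(q + 0))/7 = (0*q)/7 = (1/7)*0 = 0)
-9*(-14 + (25 + 18)/(20 + l(3))) = -9*(-14 + (25 + 18)/(20 + 0)) = -9*(-14 + 43/20) = -9*(-237/20) = 2133/20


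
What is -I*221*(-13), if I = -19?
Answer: -54587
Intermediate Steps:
-I*221*(-13) = -(-19)*221*(-13) = -(-19)*(-2873) = -1*54587 = -54587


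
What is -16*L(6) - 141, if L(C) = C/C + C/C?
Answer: -173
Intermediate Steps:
L(C) = 2 (L(C) = 1 + 1 = 2)
-16*L(6) - 141 = -16*2 - 141 = -32 - 141 = -173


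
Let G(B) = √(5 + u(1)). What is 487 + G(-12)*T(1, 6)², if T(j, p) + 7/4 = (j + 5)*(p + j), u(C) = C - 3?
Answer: 487 + 25921*√3/16 ≈ 3293.0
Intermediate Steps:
u(C) = -3 + C
G(B) = √3 (G(B) = √(5 + (-3 + 1)) = √(5 - 2) = √3)
T(j, p) = -7/4 + (5 + j)*(j + p) (T(j, p) = -7/4 + (j + 5)*(p + j) = -7/4 + (5 + j)*(j + p))
487 + G(-12)*T(1, 6)² = 487 + √3*(-7/4 + 1² + 5*1 + 5*6 + 1*6)² = 487 + √3*(-7/4 + 1 + 5 + 30 + 6)² = 487 + √3*(161/4)² = 487 + √3*(25921/16) = 487 + 25921*√3/16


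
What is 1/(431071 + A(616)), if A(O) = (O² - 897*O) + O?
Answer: 1/258591 ≈ 3.8671e-6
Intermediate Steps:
A(O) = O² - 896*O
1/(431071 + A(616)) = 1/(431071 + 616*(-896 + 616)) = 1/(431071 + 616*(-280)) = 1/(431071 - 172480) = 1/258591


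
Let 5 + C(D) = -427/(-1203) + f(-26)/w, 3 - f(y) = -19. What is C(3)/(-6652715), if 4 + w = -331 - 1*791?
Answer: 3159277/4505810689635 ≈ 7.0116e-7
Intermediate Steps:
w = -1126 (w = -4 + (-331 - 1*791) = -4 + (-331 - 791) = -4 - 1122 = -1126)
f(y) = 22 (f(y) = 3 - 1*(-19) = 3 + 19 = 22)
C(D) = -3159277/677289 (C(D) = -5 + (-427/(-1203) + 22/(-1126)) = -5 + (-427*(-1/1203) + 22*(-1/1126)) = -5 + (427/1203 - 11/563) = -5 + 227168/677289 = -3159277/677289)
C(3)/(-6652715) = -3159277/677289/(-6652715) = -3159277/677289*(-1/6652715) = 3159277/4505810689635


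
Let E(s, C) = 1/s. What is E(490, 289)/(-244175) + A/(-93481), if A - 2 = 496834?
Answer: -59444315940481/11184604355750 ≈ -5.3148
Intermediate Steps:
A = 496836 (A = 2 + 496834 = 496836)
E(490, 289)/(-244175) + A/(-93481) = 1/(490*(-244175)) + 496836/(-93481) = (1/490)*(-1/244175) + 496836*(-1/93481) = -1/119645750 - 496836/93481 = -59444315940481/11184604355750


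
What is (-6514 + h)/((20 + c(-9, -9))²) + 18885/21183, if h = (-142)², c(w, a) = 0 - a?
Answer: 101676745/5938301 ≈ 17.122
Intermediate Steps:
c(w, a) = -a
h = 20164
(-6514 + h)/((20 + c(-9, -9))²) + 18885/21183 = (-6514 + 20164)/((20 - 1*(-9))²) + 18885/21183 = 13650/((20 + 9)²) + 18885*(1/21183) = 13650/(29²) + 6295/7061 = 13650/841 + 6295/7061 = 101676745/5938301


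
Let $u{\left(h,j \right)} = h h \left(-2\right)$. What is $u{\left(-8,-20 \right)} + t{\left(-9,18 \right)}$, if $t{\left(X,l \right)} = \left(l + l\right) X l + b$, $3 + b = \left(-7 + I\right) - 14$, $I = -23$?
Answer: $-6007$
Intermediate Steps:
$u{\left(h,j \right)} = - 2 h^{2}$ ($u{\left(h,j \right)} = h^{2} \left(-2\right) = - 2 h^{2}$)
$b = -47$ ($b = -3 - 44 = -47$)
$t{\left(X,l \right)} = -47 + 2 X l^{2}$ ($t{\left(X,l \right)} = \left(l + l\right) X l - 47 = 2 l X l - 47 = 2 X l l - 47 = 2 X l^{2} - 47 = -47 + 2 X l^{2}$)
$u{\left(-8,-20 \right)} + t{\left(-9,18 \right)} = - 2 \left(-8\right)^{2} + \left(-47 + 2 \left(-9\right) 18^{2}\right) = \left(-2\right) 64 + \left(-47 + 2 \left(-9\right) 324\right) = -128 - 5879 = -6007$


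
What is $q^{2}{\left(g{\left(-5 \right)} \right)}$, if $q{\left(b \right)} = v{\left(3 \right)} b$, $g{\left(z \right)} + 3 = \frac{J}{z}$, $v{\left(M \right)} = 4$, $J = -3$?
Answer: $\frac{2304}{25} \approx 92.16$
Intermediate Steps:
$g{\left(z \right)} = -3 - \frac{3}{z}$
$q{\left(b \right)} = 4 b$
$q^{2}{\left(g{\left(-5 \right)} \right)} = \left(4 \left(-3 - \frac{3}{-5}\right)\right)^{2} = \left(4 \left(-3 - - \frac{3}{5}\right)\right)^{2} = \left(4 \left(-3 + \frac{3}{5}\right)\right)^{2} = \left(4 \left(- \frac{12}{5}\right)\right)^{2} = \left(- \frac{48}{5}\right)^{2} = \frac{2304}{25}$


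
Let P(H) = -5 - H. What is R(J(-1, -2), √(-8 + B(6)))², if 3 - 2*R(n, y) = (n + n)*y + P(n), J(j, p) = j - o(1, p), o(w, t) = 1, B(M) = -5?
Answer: -43 + 12*I*√13 ≈ -43.0 + 43.267*I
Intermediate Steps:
J(j, p) = -1 + j (J(j, p) = j - 1*1 = j - 1 = -1 + j)
R(n, y) = 4 + n/2 - n*y (R(n, y) = 3/2 - ((n + n)*y + (-5 - n))/2 = 3/2 - ((2*n)*y + (-5 - n))/2 = 3/2 - (2*n*y + (-5 - n))/2 = 3/2 - (-5 - n + 2*n*y)/2 = 3/2 + (5/2 + n/2 - n*y) = 4 + n/2 - n*y)
R(J(-1, -2), √(-8 + B(6)))² = (4 + (-1 - 1)/2 - (-1 - 1)*√(-8 - 5))² = (4 + (½)*(-2) - 1*(-2)*√(-13))² = (4 - 1 - 1*(-2)*I*√13)² = (4 - 1 + 2*I*√13)² = (3 + 2*I*√13)²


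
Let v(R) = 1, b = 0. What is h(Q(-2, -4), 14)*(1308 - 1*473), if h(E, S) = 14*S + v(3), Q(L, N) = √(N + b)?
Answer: 164495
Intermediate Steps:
Q(L, N) = √N (Q(L, N) = √(N + 0) = √N)
h(E, S) = 1 + 14*S (h(E, S) = 14*S + 1 = 1 + 14*S)
h(Q(-2, -4), 14)*(1308 - 1*473) = (1 + 14*14)*(1308 - 1*473) = (1 + 196)*(1308 - 473) = 197*835 = 164495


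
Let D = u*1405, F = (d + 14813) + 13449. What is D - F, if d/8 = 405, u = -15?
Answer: -52577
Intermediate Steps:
d = 3240 (d = 8*405 = 3240)
F = 31502 (F = (3240 + 14813) + 13449 = 18053 + 13449 = 31502)
D = -21075 (D = -15*1405 = -21075)
D - F = -21075 - 1*31502 = -21075 - 31502 = -52577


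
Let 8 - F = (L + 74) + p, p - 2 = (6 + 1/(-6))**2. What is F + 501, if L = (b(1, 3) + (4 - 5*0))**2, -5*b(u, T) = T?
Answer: 348671/900 ≈ 387.41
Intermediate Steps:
b(u, T) = -T/5
L = 289/25 (L = (-1/5*3 + (4 - 5*0))**2 = (-3/5 + (4 + 0))**2 = (-3/5 + 4)**2 = (17/5)**2 = 289/25 ≈ 11.560)
p = 1297/36 (p = 2 + (6 + 1/(-6))**2 = 2 + (6 - 1/6)**2 = 2 + (35/6)**2 = 2 + 1225/36 = 1297/36 ≈ 36.028)
F = -102229/900 (F = 8 - ((289/25 + 74) + 1297/36) = 8 - (2139/25 + 1297/36) = 8 - 1*109429/900 = 8 - 109429/900 = -102229/900 ≈ -113.59)
F + 501 = -102229/900 + 501 = 348671/900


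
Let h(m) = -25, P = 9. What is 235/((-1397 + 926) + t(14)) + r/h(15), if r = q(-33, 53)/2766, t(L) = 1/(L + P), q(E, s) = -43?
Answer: -186644987/374516400 ≈ -0.49836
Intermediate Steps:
t(L) = 1/(9 + L) (t(L) = 1/(L + 9) = 1/(9 + L))
r = -43/2766 ≈ -0.015546
235/((-1397 + 926) + t(14)) + r/h(15) = 235/((-1397 + 926) + 1/(9 + 14)) - 43/2766/(-25) = 235/(-471 + 1/23) - 43/2766*(-1/25) = 235/(-471 + 1/23) + 43/69150 = 235/(-10832/23) + 43/69150 = 235*(-23/10832) + 43/69150 = -5405/10832 + 43/69150 = -186644987/374516400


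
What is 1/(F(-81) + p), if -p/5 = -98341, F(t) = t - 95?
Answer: 1/491529 ≈ 2.0345e-6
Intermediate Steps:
F(t) = -95 + t
p = 491705 (p = -5*(-98341) = 491705)
1/(F(-81) + p) = 1/((-95 - 81) + 491705) = 1/(-176 + 491705) = 1/491529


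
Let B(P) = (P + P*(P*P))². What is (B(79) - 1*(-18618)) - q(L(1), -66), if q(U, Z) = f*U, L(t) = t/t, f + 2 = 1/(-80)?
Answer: 19453230443521/80 ≈ 2.4317e+11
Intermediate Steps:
f = -161/80 (f = -2 + 1/(-80) = -2 - 1/80 = -161/80 ≈ -2.0125)
L(t) = 1
B(P) = (P + P³)² (B(P) = (P + P*P²)² = (P + P³)²)
q(U, Z) = -161*U/80
(B(79) - 1*(-18618)) - q(L(1), -66) = (79²*(1 + 79²)² - 1*(-18618)) - (-161)/80 = (6241*(1 + 6241)² + 18618) - 1*(-161/80) = (6241*6242² + 18618) + 161/80 = (6241*38962564 + 18618) + 161/80 = (243165361924 + 18618) + 161/80 = 243165380542 + 161/80 = 19453230443521/80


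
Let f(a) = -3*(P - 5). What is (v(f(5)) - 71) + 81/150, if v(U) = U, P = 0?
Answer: -2773/50 ≈ -55.460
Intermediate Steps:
f(a) = 15 (f(a) = -3*(0 - 5) = -3*(-5) = 15)
(v(f(5)) - 71) + 81/150 = (15 - 71) + 81/150 = -56 + 81*(1/150) = -56 + 27/50 = -2773/50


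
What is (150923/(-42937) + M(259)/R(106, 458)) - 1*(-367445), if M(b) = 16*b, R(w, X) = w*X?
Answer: 191483491387486/521126369 ≈ 3.6744e+5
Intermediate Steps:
R(w, X) = X*w
(150923/(-42937) + M(259)/R(106, 458)) - 1*(-367445) = (150923/(-42937) + (16*259)/((458*106))) - 1*(-367445) = (150923*(-1/42937) + 4144/48548) + 367445 = (-150923/42937 + 4144*(1/48548)) + 367445 = (-150923/42937 + 1036/12137) + 367445 = -1787269719/521126369 + 367445 = 191483491387486/521126369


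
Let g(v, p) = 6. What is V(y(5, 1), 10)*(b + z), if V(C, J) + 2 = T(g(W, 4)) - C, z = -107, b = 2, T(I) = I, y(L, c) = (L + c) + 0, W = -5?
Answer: 210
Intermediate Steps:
y(L, c) = L + c
V(C, J) = 4 - C (V(C, J) = -2 + (6 - C) = 4 - C)
V(y(5, 1), 10)*(b + z) = (4 - (5 + 1))*(2 - 107) = (4 - 1*6)*(-105) = (4 - 6)*(-105) = -2*(-105) = 210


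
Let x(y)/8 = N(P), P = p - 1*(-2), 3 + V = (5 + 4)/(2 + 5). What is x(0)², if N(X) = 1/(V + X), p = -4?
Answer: 784/169 ≈ 4.6391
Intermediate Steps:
V = -12/7 (V = -3 + (5 + 4)/(2 + 5) = -3 + 9/7 = -12/7 ≈ -1.7143)
P = -2 (P = -4 - 1*(-2) = -4 + 2 = -2)
N(X) = 1/(-12/7 + X)
x(y) = -28/13 (x(y) = 8*(7/(-12 + 7*(-2))) = 8*(7/(-12 - 14)) = 8*(7/(-26)) = 8*(7*(-1/26)) = 8*(-7/26) = -28/13)
x(0)² = (-28/13)² = 784/169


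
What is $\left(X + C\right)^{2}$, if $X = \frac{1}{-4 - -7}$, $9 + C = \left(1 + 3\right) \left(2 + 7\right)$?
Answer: $\frac{6724}{9} \approx 747.11$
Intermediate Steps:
$C = 27$ ($C = -9 + \left(1 + 3\right) \left(2 + 7\right) = -9 + 4 \cdot 9 = -9 + 36 = 27$)
$X = \frac{1}{3}$ ($X = \frac{1}{-4 + 7} = \frac{1}{3} \approx 0.33333$)
$\left(X + C\right)^{2} = \left(\frac{1}{3} + 27\right)^{2} = \left(\frac{82}{3}\right)^{2} = \frac{6724}{9}$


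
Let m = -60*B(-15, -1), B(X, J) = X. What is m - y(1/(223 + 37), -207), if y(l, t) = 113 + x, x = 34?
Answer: 753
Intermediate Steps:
y(l, t) = 147 (y(l, t) = 113 + 34 = 147)
m = 900 (m = -60*(-15) = 900)
m - y(1/(223 + 37), -207) = 900 - 1*147 = 900 - 147 = 753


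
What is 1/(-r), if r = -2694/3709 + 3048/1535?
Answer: -5693315/7169742 ≈ -0.79408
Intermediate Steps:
r = 7169742/5693315 (r = -2694*1/3709 + 3048*(1/1535) = -2694/3709 + 3048/1535 = 7169742/5693315 ≈ 1.2593)
1/(-r) = 1/(-1*7169742/5693315) = 1/(-7169742/5693315) = -5693315/7169742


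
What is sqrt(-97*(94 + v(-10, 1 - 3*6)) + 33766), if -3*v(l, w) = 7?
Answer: sqrt(223869)/3 ≈ 157.72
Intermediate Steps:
v(l, w) = -7/3 (v(l, w) = -1/3*7 = -7/3)
sqrt(-97*(94 + v(-10, 1 - 3*6)) + 33766) = sqrt(-97*(94 - 7/3) + 33766) = sqrt(-97*275/3 + 33766) = sqrt(-26675/3 + 33766) = sqrt(74623/3) = sqrt(223869)/3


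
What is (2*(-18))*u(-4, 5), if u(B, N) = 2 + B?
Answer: 72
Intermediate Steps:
(2*(-18))*u(-4, 5) = (2*(-18))*(2 - 4) = -36*(-2) = 72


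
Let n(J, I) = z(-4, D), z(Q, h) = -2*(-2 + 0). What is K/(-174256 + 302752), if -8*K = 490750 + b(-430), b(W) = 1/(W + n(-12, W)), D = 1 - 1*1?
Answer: -209059499/437914368 ≈ -0.47740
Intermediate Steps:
D = 0 (D = 1 - 1 = 0)
z(Q, h) = 4 (z(Q, h) = -2*(-2) = 4)
n(J, I) = 4
b(W) = 1/(4 + W) (b(W) = 1/(W + 4) = 1/(4 + W))
K = -209059499/3408 (K = -(490750 + 1/(4 - 430))/8 = -(490750 + 1/(-426))/8 = -(490750 - 1/426)/8 = -⅛*209059499/426 = -209059499/3408 ≈ -61344.)
K/(-174256 + 302752) = -209059499/(3408*(-174256 + 302752)) = -209059499/3408/128496 = -209059499/3408*1/128496 = -209059499/437914368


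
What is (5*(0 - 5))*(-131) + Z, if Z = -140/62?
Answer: 101455/31 ≈ 3272.7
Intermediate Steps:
Z = -70/31 (Z = -140*1/62 = -70/31 ≈ -2.2581)
(5*(0 - 5))*(-131) + Z = (5*(0 - 5))*(-131) - 70/31 = (5*(-5))*(-131) - 70/31 = -25*(-131) - 70/31 = 3275 - 70/31 = 101455/31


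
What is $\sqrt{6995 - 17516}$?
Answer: $3 i \sqrt{1169} \approx 102.57 i$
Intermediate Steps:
$\sqrt{6995 - 17516} = \sqrt{-10521} = 3 i \sqrt{1169}$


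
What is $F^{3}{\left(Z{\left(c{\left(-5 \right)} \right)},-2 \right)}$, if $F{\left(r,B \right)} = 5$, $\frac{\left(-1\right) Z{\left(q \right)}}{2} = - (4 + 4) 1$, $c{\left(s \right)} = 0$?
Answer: $125$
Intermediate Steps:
$Z{\left(q \right)} = 16$ ($Z{\left(q \right)} = - 2 - (4 + 4) 1 = - 2 \left(-1\right) 8 \cdot 1 = - 2 \left(\left(-8\right) 1\right) = \left(-2\right) \left(-8\right) = 16$)
$F^{3}{\left(Z{\left(c{\left(-5 \right)} \right)},-2 \right)} = 5^{3} = 125$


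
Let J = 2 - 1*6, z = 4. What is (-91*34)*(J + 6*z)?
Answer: -61880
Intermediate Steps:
J = -4 (J = 2 - 6 = -4)
(-91*34)*(J + 6*z) = (-91*34)*(-4 + 6*4) = -3094*(-4 + 24) = -3094*20 = -61880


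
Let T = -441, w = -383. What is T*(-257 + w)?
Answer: 282240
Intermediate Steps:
T*(-257 + w) = -441*(-257 - 383) = -441*(-640) = 282240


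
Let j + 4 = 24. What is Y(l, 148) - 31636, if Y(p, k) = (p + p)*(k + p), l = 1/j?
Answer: -6324239/200 ≈ -31621.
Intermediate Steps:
j = 20 (j = -4 + 24 = 20)
l = 1/20 ≈ 0.050000
Y(p, k) = 2*p*(k + p) (Y(p, k) = (2*p)*(k + p) = 2*p*(k + p))
Y(l, 148) - 31636 = 2*(1/20)*(148 + 1/20) - 31636 = 2*(1/20)*(2961/20) - 31636 = 2961/200 - 31636 = -6324239/200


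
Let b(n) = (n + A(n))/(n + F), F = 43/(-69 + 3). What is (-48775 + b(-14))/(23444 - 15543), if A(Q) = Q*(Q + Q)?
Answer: -47190373/7640267 ≈ -6.1765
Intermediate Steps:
A(Q) = 2*Q**2 (A(Q) = Q*(2*Q) = 2*Q**2)
F = -43/66 (F = 43/(-66) = 43*(-1/66) = -43/66 ≈ -0.65152)
b(n) = (n + 2*n**2)/(-43/66 + n) (b(n) = (n + 2*n**2)/(n - 43/66) = (n + 2*n**2)/(-43/66 + n))
(-48775 + b(-14))/(23444 - 15543) = (-48775 + 66*(-14)*(1 + 2*(-14))/(-43 + 66*(-14)))/(23444 - 15543) = (-48775 + 66*(-14)*(1 - 28)/(-43 - 924))/7901 = (-48775 + 66*(-14)*(-27)/(-967))*(1/7901) = (-48775 + 66*(-14)*(-1/967)*(-27))*(1/7901) = (-48775 - 24948/967)*(1/7901) = -47190373/967*1/7901 = -47190373/7640267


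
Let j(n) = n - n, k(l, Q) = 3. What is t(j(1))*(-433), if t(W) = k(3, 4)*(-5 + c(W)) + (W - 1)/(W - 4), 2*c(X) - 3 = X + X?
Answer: 17753/4 ≈ 4438.3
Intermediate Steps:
c(X) = 3/2 + X (c(X) = 3/2 + (X + X)/2 = 3/2 + (2*X)/2 = 3/2 + X)
j(n) = 0
t(W) = -21/2 + 3*W + (-1 + W)/(-4 + W) (t(W) = 3*(-5 + (3/2 + W)) + (W - 1)/(W - 4) = 3*(-7/2 + W) + (-1 + W)/(-4 + W) = (-21/2 + 3*W) + (-1 + W)/(-4 + W) = -21/2 + 3*W + (-1 + W)/(-4 + W))
t(j(1))*(-433) = ((82 - 43*0 + 6*0²)/(2*(-4 + 0)))*(-433) = ((½)*(82 + 0 + 6*0)/(-4))*(-433) = ((½)*(-¼)*(82 + 0 + 0))*(-433) = ((½)*(-¼)*82)*(-433) = -41/4*(-433) = 17753/4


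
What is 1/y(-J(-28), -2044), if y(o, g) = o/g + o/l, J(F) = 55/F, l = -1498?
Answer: -6123824/13915 ≈ -440.09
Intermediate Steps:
y(o, g) = -o/1498 + o/g (y(o, g) = o/g + o/(-1498) = o/g + o*(-1/1498) = o/g - o/1498 = -o/1498 + o/g)
1/y(-J(-28), -2044) = 1/(-(-1)*55/(-28)/1498 - 55/(-28)/(-2044)) = 1/(-(-1)*55*(-1/28)/1498 - 55*(-1)/28*(-1/2044)) = 1/(-(-1)*(-55)/(1498*28) - 1*(-55/28)*(-1/2044)) = 1/(-1/1498*55/28 + (55/28)*(-1/2044)) = 1/(-55/41944 - 55/57232) = 1/(-13915/6123824) = -6123824/13915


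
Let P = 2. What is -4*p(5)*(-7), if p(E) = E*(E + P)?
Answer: 980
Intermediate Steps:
p(E) = E*(2 + E) (p(E) = E*(E + 2) = E*(2 + E))
-4*p(5)*(-7) = -20*(2 + 5)*(-7) = -20*7*(-7) = -4*35*(-7) = -140*(-7) = 980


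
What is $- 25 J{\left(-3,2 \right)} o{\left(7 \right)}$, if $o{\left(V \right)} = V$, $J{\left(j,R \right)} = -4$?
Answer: $700$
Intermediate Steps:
$- 25 J{\left(-3,2 \right)} o{\left(7 \right)} = \left(-25\right) \left(-4\right) 7 = 100 \cdot 7 = 700$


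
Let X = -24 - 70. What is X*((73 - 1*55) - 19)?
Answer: 94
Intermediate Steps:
X = -94
X*((73 - 1*55) - 19) = -94*((73 - 1*55) - 19) = -94*((73 - 55) - 19) = -94*(18 - 19) = -94*(-1) = 94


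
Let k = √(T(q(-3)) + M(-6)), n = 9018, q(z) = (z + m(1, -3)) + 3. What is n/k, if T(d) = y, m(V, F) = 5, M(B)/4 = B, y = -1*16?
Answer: -4509*I*√10/10 ≈ -1425.9*I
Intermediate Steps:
y = -16
M(B) = 4*B
q(z) = 8 + z (q(z) = (z + 5) + 3 = (5 + z) + 3 = 8 + z)
T(d) = -16
k = 2*I*√10 (k = √(-16 + 4*(-6)) = √(-16 - 24) = √(-40) = 2*I*√10 ≈ 6.3246*I)
n/k = 9018/((2*I*√10)) = 9018*(-I*√10/20) = -4509*I*√10/10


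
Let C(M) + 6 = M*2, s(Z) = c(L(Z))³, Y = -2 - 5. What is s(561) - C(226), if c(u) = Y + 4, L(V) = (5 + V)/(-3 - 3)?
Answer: -473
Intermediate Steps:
Y = -7
L(V) = -⅚ - V/6 (L(V) = (5 + V)/(-6) = (5 + V)*(-⅙) = -⅚ - V/6)
c(u) = -3 (c(u) = -7 + 4 = -3)
s(Z) = -27 (s(Z) = (-3)³ = -27)
C(M) = -6 + 2*M (C(M) = -6 + M*2 = -6 + 2*M)
s(561) - C(226) = -27 - (-6 + 2*226) = -27 - (-6 + 452) = -27 - 1*446 = -27 - 446 = -473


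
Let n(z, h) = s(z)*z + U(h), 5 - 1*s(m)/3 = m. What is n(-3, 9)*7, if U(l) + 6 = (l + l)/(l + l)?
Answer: -539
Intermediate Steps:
s(m) = 15 - 3*m
U(l) = -5 (U(l) = -6 + (l + l)/(l + l) = -6 + (2*l)/((2*l)) = -6 + (2*l)*(1/(2*l)) = -6 + 1 = -5)
n(z, h) = -5 + z*(15 - 3*z) (n(z, h) = (15 - 3*z)*z - 5 = z*(15 - 3*z) - 5 = -5 + z*(15 - 3*z))
n(-3, 9)*7 = (-5 - 3*(-3)*(-5 - 3))*7 = (-5 - 3*(-3)*(-8))*7 = (-5 - 72)*7 = -77*7 = -539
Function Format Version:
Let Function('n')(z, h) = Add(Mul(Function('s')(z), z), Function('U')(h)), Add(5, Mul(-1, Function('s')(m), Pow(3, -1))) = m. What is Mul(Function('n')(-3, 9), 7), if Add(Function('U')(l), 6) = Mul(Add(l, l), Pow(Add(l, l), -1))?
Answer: -539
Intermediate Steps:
Function('s')(m) = Add(15, Mul(-3, m))
Function('U')(l) = -5 (Function('U')(l) = Add(-6, Mul(Add(l, l), Pow(Add(l, l), -1))) = Add(-6, Mul(Mul(2, l), Pow(Mul(2, l), -1))) = Add(-6, Mul(Mul(2, l), Mul(Rational(1, 2), Pow(l, -1)))) = Add(-6, 1) = -5)
Function('n')(z, h) = Add(-5, Mul(z, Add(15, Mul(-3, z)))) (Function('n')(z, h) = Add(Mul(Add(15, Mul(-3, z)), z), -5) = Add(Mul(z, Add(15, Mul(-3, z))), -5) = Add(-5, Mul(z, Add(15, Mul(-3, z)))))
Mul(Function('n')(-3, 9), 7) = Mul(Add(-5, Mul(-3, -3, Add(-5, -3))), 7) = Mul(Add(-5, Mul(-3, -3, -8)), 7) = Mul(Add(-5, -72), 7) = Mul(-77, 7) = -539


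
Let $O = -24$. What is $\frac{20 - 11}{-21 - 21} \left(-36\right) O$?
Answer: $- \frac{1296}{7} \approx -185.14$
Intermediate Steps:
$\frac{20 - 11}{-21 - 21} \left(-36\right) O = \frac{20 - 11}{-21 - 21} \left(-36\right) \left(-24\right) = \frac{9}{-42} \left(-36\right) \left(-24\right) = 9 \left(- \frac{1}{42}\right) \left(-36\right) \left(-24\right) = \left(- \frac{3}{14}\right) \left(-36\right) \left(-24\right) = \frac{54}{7} \left(-24\right) = - \frac{1296}{7}$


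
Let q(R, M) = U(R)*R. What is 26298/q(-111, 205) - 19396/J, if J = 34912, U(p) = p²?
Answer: -254117469/442099384 ≈ -0.57480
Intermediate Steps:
q(R, M) = R³ (q(R, M) = R²*R = R³)
26298/q(-111, 205) - 19396/J = 26298/((-111)³) - 19396/34912 = 26298/(-1367631) - 19396*1/34912 = 26298*(-1/1367631) - 4849/8728 = -974/50653 - 4849/8728 = -254117469/442099384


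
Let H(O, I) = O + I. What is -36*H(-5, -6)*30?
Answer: 11880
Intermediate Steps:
H(O, I) = I + O
-36*H(-5, -6)*30 = -36*(-6 - 5)*30 = -36*(-11)*30 = 396*30 = 11880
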